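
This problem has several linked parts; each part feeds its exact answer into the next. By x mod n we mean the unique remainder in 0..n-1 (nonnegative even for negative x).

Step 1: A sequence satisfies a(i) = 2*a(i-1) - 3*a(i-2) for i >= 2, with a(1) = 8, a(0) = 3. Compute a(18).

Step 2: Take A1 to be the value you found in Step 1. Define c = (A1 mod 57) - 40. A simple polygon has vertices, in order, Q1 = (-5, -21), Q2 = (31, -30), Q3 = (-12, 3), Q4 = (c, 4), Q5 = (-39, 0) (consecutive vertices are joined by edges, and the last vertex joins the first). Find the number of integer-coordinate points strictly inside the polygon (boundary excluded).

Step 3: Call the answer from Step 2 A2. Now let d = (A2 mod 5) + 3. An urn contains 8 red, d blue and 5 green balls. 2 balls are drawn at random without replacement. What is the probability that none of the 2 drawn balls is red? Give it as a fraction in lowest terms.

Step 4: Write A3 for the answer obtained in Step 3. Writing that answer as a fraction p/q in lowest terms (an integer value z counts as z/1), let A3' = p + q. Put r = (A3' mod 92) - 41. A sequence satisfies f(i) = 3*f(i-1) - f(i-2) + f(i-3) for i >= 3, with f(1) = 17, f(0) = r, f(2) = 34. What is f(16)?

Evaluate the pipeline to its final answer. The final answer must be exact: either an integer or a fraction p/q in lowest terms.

Step 1: a(2) = 2*(8) - 3*(3) = 7; iterating: a(2)=7, a(3)=-10, a(4)=-41, a(5)=-52, a(6)=19, a(7)=194, a(8)=331, a(9)=80, a(10)=-833, a(11)=-1906, a(12)=-1313, a(13)=3092, a(14)=10123, a(15)=10970, a(16)=-8429, a(17)=-49768, a(18)=-74249; answer -74249
Step 2: A1 = -74249; c = -18; cross terms: (-5*-30 - 31*-21)=801, (31*3 - -12*-30)=-267, (-12*4 - -18*3)=6, (-18*0 - -39*4)=156, (-39*-21 - -5*0)=819; twice the area = |1515| = 1515; area = 1515/2; boundary points = 9 + 1 + 1 + 1 + 1 = 13; strictly interior points = area - boundary/2 + 1 = 752; answer 752
Step 3: A2 = 752; d = 5; total draws C(18,2) = 153; favorable C(10,2) = 45; P = 5/17; answer 5/17
Step 4: A3 = 5/17; threaded value p + q = 22; r = -19; f(3) = 3*(34) - 1*(17) + 1*(-19) = 66; iterating: f(3)=66, f(4)=181, f(5)=511, f(6)=1418, f(7)=3924, f(8)=10865, f(9)=30089, f(10)=83326, f(11)=230754, f(12)=639025, f(13)=1769647, f(14)=4900670, f(15)=13571388, f(16)=37583141; answer 37583141

37583141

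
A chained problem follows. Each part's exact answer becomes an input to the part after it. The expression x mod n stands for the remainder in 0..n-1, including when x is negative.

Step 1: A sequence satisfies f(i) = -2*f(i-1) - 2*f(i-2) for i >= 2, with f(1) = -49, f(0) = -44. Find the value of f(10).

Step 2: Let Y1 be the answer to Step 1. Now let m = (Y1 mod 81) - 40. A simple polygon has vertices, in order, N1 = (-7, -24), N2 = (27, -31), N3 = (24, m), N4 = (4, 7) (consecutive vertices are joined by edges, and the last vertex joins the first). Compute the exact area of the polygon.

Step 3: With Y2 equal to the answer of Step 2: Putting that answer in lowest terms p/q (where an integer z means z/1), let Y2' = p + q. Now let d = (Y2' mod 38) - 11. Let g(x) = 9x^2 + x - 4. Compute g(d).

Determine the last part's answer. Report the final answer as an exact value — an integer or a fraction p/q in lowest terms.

3986

Step 1: f(2) = -2*(-49) - 2*(-44) = 186; iterating: f(2)=186, f(3)=-274, f(4)=176, f(5)=196, f(6)=-744, f(7)=1096, f(8)=-704, f(9)=-784, f(10)=2976; answer 2976
Step 2: Y1 = 2976; m = 20; cross terms: (-7*-31 - 27*-24)=865, (27*20 - 24*-31)=1284, (24*7 - 4*20)=88, (4*-24 - -7*7)=-47; twice the area = |2190| = 2190; area = 1095; answer 1095
Step 3: Y2 = 1095; threaded value p + q = 1096; d = 21; 9*(21)^2 + 1*(21)^1 - 4 = (3969) + (21) + (-4) = 3986; answer 3986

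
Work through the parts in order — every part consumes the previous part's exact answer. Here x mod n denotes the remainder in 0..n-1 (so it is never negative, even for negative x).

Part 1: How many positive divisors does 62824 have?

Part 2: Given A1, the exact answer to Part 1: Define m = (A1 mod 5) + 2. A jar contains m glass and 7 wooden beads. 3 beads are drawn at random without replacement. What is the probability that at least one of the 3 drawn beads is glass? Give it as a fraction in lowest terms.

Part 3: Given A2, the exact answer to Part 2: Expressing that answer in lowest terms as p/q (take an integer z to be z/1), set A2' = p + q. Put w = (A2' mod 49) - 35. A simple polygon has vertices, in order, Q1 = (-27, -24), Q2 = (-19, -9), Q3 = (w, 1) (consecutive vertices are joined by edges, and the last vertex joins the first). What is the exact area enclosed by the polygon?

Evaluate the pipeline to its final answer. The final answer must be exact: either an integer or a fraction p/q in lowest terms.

80

Part 1: 62824 = 2^3 * 7853; number of divisors = (3+1) * (1+1) = 8; answer 8
Part 2: A1 = 8; m = 5; total draws C(12,3) = 220; complement C(7,3) = 35; favorable 220 - 35 = 185; P = 37/44; answer 37/44
Part 3: A2 = 37/44; threaded value p + q = 81; w = -3; cross terms: (-27*-9 - -19*-24)=-213, (-19*1 - -3*-9)=-46, (-3*-24 - -27*1)=99; twice the area = |-160| = 160; area = 80; answer 80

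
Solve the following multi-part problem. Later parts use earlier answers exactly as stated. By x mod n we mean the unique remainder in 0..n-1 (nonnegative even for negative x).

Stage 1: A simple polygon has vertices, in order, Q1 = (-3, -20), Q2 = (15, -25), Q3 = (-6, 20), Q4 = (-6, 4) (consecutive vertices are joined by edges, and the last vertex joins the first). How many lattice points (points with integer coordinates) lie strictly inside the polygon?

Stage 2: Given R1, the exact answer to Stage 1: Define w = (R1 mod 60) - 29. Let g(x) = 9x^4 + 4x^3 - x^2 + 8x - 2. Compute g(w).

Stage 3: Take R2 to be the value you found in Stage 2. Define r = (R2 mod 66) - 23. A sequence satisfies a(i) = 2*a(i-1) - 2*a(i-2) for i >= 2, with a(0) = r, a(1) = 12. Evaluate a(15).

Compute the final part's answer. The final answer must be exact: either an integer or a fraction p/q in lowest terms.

Stage 1: cross terms: (-3*-25 - 15*-20)=375, (15*20 - -6*-25)=150, (-6*4 - -6*20)=96, (-6*-20 - -3*4)=132; twice the area = |753| = 753; area = 753/2; boundary points = 1 + 3 + 16 + 3 = 23; strictly interior points = area - boundary/2 + 1 = 366; answer 366
Stage 2: R1 = 366; w = -23; 9*(-23)^4 + 4*(-23)^3 - 1*(-23)^2 + 8*(-23)^1 - 2 = (2518569) + (-48668) + (-529) + (-184) + (-2) = 2469186; answer 2469186
Stage 3: R2 = 2469186; r = 37; a(2) = 2*(12) - 2*(37) = -50; iterating: a(2)=-50, a(3)=-124, a(4)=-148, a(5)=-48, a(6)=200, a(7)=496, a(8)=592, a(9)=192, a(10)=-800, a(11)=-1984, a(12)=-2368, a(13)=-768, a(14)=3200, a(15)=7936; answer 7936

7936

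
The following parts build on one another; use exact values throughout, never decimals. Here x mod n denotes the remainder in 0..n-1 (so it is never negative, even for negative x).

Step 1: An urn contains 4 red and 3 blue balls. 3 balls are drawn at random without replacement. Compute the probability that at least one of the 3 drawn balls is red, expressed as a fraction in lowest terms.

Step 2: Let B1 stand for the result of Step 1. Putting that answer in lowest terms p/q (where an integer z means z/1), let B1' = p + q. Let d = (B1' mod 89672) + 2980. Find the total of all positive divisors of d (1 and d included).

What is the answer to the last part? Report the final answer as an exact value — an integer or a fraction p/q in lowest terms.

Step 1: total draws C(7,3) = 35; complement C(3,3) = 1; favorable 35 - 1 = 34; P = 34/35; answer 34/35
Step 2: B1 = 34/35; threaded value p + q = 69; d = 3049; 3049 is prime, so its only divisors are 1 and 3049; sigma = 1 + 3049 = 3050; answer 3050

3050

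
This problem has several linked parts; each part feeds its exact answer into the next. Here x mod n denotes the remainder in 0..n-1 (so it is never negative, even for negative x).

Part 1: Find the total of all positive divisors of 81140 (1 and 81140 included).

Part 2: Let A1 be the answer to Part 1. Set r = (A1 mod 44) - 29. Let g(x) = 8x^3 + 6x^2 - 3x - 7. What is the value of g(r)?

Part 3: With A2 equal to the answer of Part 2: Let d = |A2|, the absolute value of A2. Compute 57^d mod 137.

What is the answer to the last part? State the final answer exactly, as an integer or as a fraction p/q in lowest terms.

61

Part 1: 81140 = 2^2 * 5 * 4057; sigma = (1 + 2 + 4) * (1 + 5) * (1 + 4057) = 7 * 6 * 4058 = 170436; answer 170436
Part 2: A1 = 170436; r = -5; 8*(-5)^3 + 6*(-5)^2 - 3*(-5)^1 - 7 = (-1000) + (150) + (15) + (-7) = -842; answer -842
Part 3: A2 = -842; d = 842; squarings mod 137: 57^1=57, 57^2=98, 57^4=14, 57^8=59, 57^16=56, 57^32=122, 57^64=88, 57^128=72, 57^256=115, 57^512=73; 57^842 = 57^2 * 57^8 * 57^64 * 57^256 * 57^512 = 61 (mod 137); answer 61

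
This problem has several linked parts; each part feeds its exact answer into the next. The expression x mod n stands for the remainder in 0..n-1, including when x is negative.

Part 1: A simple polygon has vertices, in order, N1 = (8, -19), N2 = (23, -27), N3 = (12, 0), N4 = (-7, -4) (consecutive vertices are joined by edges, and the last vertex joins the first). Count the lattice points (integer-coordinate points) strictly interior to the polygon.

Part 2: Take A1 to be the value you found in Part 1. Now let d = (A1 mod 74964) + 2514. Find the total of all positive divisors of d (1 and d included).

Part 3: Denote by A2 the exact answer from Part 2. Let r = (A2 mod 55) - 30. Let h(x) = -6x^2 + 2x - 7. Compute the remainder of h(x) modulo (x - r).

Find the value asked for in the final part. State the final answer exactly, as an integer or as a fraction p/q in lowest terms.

Part 1: cross terms: (8*-27 - 23*-19)=221, (23*0 - 12*-27)=324, (12*-4 - -7*0)=-48, (-7*-19 - 8*-4)=165; twice the area = |662| = 662; area = 331; boundary points = 1 + 1 + 1 + 15 = 18; strictly interior points = area - boundary/2 + 1 = 323; answer 323
Part 2: A1 = 323; d = 2837; 2837 is prime, so its only divisors are 1 and 2837; sigma = 1 + 2837 = 2838; answer 2838
Part 3: A2 = 2838; r = 3; remainder = value at the root: -6*(3)^2 + 2*(3)^1 - 7 = (-54) + (6) + (-7) = -55; answer -55

-55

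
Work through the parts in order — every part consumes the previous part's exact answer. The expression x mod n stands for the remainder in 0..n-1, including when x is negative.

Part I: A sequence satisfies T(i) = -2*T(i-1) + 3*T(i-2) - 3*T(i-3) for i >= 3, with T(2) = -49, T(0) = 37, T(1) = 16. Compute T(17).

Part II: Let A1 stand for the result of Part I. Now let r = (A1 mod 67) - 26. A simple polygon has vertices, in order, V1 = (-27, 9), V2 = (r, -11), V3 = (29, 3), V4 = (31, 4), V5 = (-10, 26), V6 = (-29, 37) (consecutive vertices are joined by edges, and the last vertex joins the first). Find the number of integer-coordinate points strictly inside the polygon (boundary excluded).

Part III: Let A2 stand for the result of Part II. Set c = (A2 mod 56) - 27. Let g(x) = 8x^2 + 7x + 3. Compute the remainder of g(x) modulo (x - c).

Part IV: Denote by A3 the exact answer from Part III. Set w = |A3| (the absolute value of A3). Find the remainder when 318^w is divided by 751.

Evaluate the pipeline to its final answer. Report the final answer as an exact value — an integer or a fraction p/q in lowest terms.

626

Part I: T(3) = -2*(-49) + 3*(16) - 3*(37) = 35; iterating: T(3)=35, T(4)=-265, T(5)=782, T(6)=-2464, T(7)=8069, T(8)=-25876, T(9)=83351, T(10)=-268537, T(11)=864755, T(12)=-2785174, T(13)=8970224, T(14)=-28890235, T(15)=93046664, T(16)=-299674705, T(17)=965160107; answer 965160107
Part II: A1 = 965160107; r = 23; cross terms: (-27*-11 - 23*9)=90, (23*3 - 29*-11)=388, (29*4 - 31*3)=23, (31*26 - -10*4)=846, (-10*37 - -29*26)=384, (-29*9 - -27*37)=738; twice the area = |2469| = 2469; area = 2469/2; boundary points = 10 + 2 + 1 + 1 + 1 + 2 = 17; strictly interior points = area - boundary/2 + 1 = 1227; answer 1227
Part III: A2 = 1227; c = 24; remainder = value at the root: 8*(24)^2 + 7*(24)^1 + 3 = (4608) + (168) + (3) = 4779; answer 4779
Part IV: A3 = 4779; w = 4779; squarings mod 751: 318^1=318, 318^2=490, 318^4=531, 318^8=336, 318^16=246, 318^32=436, 318^64=93, 318^128=388, 318^256=344, 318^512=429, 318^1024=46, 318^2048=614, 318^4096=745; 318^4779 = 318^1 * 318^2 * 318^8 * 318^32 * 318^128 * 318^512 * 318^4096 = 626 (mod 751); answer 626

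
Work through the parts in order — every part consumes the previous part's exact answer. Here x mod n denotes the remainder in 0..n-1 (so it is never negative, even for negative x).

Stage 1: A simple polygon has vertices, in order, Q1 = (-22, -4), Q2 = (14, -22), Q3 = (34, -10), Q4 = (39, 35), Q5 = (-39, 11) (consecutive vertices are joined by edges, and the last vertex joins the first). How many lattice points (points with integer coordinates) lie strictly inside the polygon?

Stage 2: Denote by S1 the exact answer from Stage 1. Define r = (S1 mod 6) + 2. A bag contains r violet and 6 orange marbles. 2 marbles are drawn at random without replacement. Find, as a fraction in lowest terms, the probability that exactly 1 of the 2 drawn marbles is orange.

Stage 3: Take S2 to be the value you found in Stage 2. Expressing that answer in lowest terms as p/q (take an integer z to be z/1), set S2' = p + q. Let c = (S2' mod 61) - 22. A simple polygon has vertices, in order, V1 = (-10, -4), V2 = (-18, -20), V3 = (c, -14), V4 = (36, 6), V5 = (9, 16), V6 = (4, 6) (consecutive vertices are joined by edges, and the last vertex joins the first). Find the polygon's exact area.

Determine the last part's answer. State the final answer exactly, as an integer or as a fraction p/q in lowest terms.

Stage 1: cross terms: (-22*-22 - 14*-4)=540, (14*-10 - 34*-22)=608, (34*35 - 39*-10)=1580, (39*11 - -39*35)=1794, (-39*-4 - -22*11)=398; twice the area = |4920| = 4920; area = 2460; boundary points = 18 + 4 + 5 + 6 + 1 = 34; strictly interior points = area - boundary/2 + 1 = 2444; answer 2444
Stage 2: S1 = 2444; r = 4; total draws C(10,2) = 45; favorable C(6,1)*C(4,1) = 24; P = 8/15; answer 8/15
Stage 3: S2 = 8/15; threaded value p + q = 23; c = 1; cross terms: (-10*-20 - -18*-4)=128, (-18*-14 - 1*-20)=272, (1*6 - 36*-14)=510, (36*16 - 9*6)=522, (9*6 - 4*16)=-10, (4*-4 - -10*6)=44; twice the area = |1466| = 1466; area = 733; answer 733

733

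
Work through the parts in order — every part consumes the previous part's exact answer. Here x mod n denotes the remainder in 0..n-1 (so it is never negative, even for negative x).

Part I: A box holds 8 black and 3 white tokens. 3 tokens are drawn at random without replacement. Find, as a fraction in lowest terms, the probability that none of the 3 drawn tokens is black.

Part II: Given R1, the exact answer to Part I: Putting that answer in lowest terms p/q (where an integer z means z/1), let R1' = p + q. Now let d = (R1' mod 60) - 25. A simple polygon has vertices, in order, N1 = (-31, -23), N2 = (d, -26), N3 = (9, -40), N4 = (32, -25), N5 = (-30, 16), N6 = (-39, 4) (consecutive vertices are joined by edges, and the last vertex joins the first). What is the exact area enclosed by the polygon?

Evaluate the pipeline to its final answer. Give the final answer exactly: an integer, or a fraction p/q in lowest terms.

3025/2

Part I: total draws C(11,3) = 165; favorable C(3,3) = 1; P = 1/165; answer 1/165
Part II: R1 = 1/165; threaded value p + q = 166; d = 21; cross terms: (-31*-26 - 21*-23)=1289, (21*-40 - 9*-26)=-606, (9*-25 - 32*-40)=1055, (32*16 - -30*-25)=-238, (-30*4 - -39*16)=504, (-39*-23 - -31*4)=1021; twice the area = |3025| = 3025; area = 3025/2; answer 3025/2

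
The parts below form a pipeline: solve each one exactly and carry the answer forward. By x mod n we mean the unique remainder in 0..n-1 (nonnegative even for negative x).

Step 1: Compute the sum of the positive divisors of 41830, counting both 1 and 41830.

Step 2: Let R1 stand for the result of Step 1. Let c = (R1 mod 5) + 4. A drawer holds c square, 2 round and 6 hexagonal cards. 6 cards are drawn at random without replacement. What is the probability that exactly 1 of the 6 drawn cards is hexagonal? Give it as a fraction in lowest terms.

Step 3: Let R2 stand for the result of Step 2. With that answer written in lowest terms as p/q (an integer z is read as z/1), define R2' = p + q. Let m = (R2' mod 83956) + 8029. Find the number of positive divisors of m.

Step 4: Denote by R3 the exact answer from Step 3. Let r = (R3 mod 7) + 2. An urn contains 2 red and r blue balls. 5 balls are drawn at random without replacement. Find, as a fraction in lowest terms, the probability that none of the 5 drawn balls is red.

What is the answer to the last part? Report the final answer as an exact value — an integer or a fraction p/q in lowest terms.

Step 1: 41830 = 2 * 5 * 47 * 89; sigma = (1 + 2) * (1 + 5) * (1 + 47) * (1 + 89) = 3 * 6 * 48 * 90 = 77760; answer 77760
Step 2: R1 = 77760; c = 4; total draws C(12,6) = 924; favorable C(6,1)*C(6,5) = 36; P = 3/77; answer 3/77
Step 3: R2 = 3/77; threaded value p + q = 80; m = 8109; 8109 = 3^2 * 17 * 53; number of divisors = (2+1) * (1+1) * (1+1) = 12; answer 12
Step 4: R3 = 12; r = 7; total draws C(9,5) = 126; favorable C(7,5) = 21; P = 1/6; answer 1/6

1/6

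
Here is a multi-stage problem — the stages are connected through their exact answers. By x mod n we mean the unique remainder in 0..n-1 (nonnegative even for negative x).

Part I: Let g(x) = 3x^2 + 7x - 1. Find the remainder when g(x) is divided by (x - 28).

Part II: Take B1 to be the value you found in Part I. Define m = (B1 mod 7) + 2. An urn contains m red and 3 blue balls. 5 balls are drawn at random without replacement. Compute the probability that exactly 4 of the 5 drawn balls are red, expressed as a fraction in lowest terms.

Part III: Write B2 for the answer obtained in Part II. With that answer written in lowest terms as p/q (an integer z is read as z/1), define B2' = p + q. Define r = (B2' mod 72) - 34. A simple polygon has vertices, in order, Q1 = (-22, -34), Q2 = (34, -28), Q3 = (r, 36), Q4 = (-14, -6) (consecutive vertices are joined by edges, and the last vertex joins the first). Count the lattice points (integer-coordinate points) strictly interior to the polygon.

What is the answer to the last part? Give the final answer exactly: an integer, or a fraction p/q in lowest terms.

Part I: remainder = value at the root: 3*(28)^2 + 7*(28)^1 - 1 = (2352) + (196) + (-1) = 2547; answer 2547
Part II: B1 = 2547; m = 8; total draws C(11,5) = 462; favorable C(8,4)*C(3,1) = 210; P = 5/11; answer 5/11
Part III: B2 = 5/11; threaded value p + q = 16; r = -18; cross terms: (-22*-28 - 34*-34)=1772, (34*36 - -18*-28)=720, (-18*-6 - -14*36)=612, (-14*-34 - -22*-6)=344; twice the area = |3448| = 3448; area = 1724; boundary points = 2 + 4 + 2 + 4 = 12; strictly interior points = area - boundary/2 + 1 = 1719; answer 1719

1719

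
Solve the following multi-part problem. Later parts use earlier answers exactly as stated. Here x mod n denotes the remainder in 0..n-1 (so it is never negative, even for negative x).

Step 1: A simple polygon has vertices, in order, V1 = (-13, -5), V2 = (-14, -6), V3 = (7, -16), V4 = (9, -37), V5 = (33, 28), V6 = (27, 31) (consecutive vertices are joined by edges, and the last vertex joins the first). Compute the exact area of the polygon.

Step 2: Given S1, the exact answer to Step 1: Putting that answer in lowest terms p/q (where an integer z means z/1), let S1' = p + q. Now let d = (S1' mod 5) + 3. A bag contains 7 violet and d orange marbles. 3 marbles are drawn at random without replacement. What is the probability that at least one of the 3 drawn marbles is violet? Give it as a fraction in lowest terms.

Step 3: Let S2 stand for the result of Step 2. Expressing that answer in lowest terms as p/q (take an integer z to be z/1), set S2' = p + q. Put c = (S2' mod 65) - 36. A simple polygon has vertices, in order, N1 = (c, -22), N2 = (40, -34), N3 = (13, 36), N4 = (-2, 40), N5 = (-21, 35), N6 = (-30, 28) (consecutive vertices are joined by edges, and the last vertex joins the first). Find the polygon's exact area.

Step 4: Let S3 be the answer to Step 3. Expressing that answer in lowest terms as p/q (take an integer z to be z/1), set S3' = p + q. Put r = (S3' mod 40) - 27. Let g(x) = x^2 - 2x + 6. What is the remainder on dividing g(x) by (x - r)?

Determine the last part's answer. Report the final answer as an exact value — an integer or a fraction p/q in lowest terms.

Step 1: cross terms: (-13*-6 - -14*-5)=8, (-14*-16 - 7*-6)=266, (7*-37 - 9*-16)=-115, (9*28 - 33*-37)=1473, (33*31 - 27*28)=267, (27*-5 - -13*31)=268; twice the area = |2167| = 2167; area = 2167/2; answer 2167/2
Step 2: S1 = 2167/2; threaded value p + q = 2169; d = 7; total draws C(14,3) = 364; complement C(7,3) = 35; favorable 364 - 35 = 329; P = 47/52; answer 47/52
Step 3: S2 = 47/52; threaded value p + q = 99; c = -2; cross terms: (-2*-34 - 40*-22)=948, (40*36 - 13*-34)=1882, (13*40 - -2*36)=592, (-2*35 - -21*40)=770, (-21*28 - -30*35)=462, (-30*-22 - -2*28)=716; twice the area = |5370| = 5370; area = 2685; answer 2685
Step 4: S3 = 2685; threaded value p + q = 2686; r = -21; remainder = value at the root: 1*(-21)^2 - 2*(-21)^1 + 6 = (441) + (42) + (6) = 489; answer 489

489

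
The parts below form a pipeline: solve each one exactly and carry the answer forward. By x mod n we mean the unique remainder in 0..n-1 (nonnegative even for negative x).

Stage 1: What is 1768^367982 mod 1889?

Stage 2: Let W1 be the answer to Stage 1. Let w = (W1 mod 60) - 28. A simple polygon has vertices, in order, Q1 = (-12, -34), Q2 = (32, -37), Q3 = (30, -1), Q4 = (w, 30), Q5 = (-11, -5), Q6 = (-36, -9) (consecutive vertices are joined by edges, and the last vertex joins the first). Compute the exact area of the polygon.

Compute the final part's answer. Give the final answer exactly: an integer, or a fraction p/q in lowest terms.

Stage 1: squarings mod 1889: 1768^1=1768, 1768^2=1418, 1768^4=828, 1768^8=1766, 1768^16=17, 1768^32=289, 1768^64=405, 1768^128=1571, 1768^256=1007, 1768^512=1545, 1768^1024=1218, 1768^2048=659, 1768^4096=1700, 1768^8192=1719, 1768^16384=565, 1768^32768=1873, 1768^65536=256, 1768^131072=1310, 1768^262144=888; 1768^367982 = 1768^2 * 1768^4 * 1768^8 * 1768^32 * 1768^64 * 1768^256 * 1768^1024 * 1768^2048 * 1768^4096 * 1768^32768 * 1768^65536 * 1768^262144 = 1690 (mod 1889); answer 1690
Stage 2: W1 = 1690; w = -18; cross terms: (-12*-37 - 32*-34)=1532, (32*-1 - 30*-37)=1078, (30*30 - -18*-1)=882, (-18*-5 - -11*30)=420, (-11*-9 - -36*-5)=-81, (-36*-34 - -12*-9)=1116; twice the area = |4947| = 4947; area = 4947/2; answer 4947/2

4947/2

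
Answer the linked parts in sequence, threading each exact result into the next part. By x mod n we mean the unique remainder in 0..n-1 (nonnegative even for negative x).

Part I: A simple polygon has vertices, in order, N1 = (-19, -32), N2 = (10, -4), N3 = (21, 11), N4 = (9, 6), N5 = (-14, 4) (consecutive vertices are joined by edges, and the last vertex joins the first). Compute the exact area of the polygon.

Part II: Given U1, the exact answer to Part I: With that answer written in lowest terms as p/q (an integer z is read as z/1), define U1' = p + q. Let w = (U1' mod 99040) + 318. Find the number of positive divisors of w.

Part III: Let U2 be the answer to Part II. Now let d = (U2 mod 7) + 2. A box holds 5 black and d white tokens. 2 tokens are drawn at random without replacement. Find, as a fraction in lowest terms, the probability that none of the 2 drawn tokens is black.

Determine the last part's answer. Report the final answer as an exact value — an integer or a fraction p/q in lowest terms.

3/28

Part I: cross terms: (-19*-4 - 10*-32)=396, (10*11 - 21*-4)=194, (21*6 - 9*11)=27, (9*4 - -14*6)=120, (-14*-32 - -19*4)=524; twice the area = |1261| = 1261; area = 1261/2; answer 1261/2
Part II: U1 = 1261/2; threaded value p + q = 1263; w = 1581; 1581 = 3 * 17 * 31; number of divisors = (1+1) * (1+1) * (1+1) = 8; answer 8
Part III: U2 = 8; d = 3; total draws C(8,2) = 28; favorable C(3,2) = 3; P = 3/28; answer 3/28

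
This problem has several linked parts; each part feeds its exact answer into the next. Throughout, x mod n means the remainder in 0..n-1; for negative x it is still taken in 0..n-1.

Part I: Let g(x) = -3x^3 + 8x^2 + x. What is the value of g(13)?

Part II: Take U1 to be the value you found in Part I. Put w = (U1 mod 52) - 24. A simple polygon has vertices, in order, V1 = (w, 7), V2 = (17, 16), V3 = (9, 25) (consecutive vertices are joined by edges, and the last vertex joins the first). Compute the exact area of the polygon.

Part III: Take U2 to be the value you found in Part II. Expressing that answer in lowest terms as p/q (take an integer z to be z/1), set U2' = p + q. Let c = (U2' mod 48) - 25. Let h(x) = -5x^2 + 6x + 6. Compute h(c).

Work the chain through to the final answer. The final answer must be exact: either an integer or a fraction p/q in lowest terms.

Part I: -3*(13)^3 + 8*(13)^2 + 1*(13)^1 = (-6591) + (1352) + (13) = -5226; answer -5226
Part II: U1 = -5226; w = 2; cross terms: (2*16 - 17*7)=-87, (17*25 - 9*16)=281, (9*7 - 2*25)=13; twice the area = |207| = 207; area = 207/2; answer 207/2
Part III: U2 = 207/2; threaded value p + q = 209; c = -8; -5*(-8)^2 + 6*(-8)^1 + 6 = (-320) + (-48) + (6) = -362; answer -362

-362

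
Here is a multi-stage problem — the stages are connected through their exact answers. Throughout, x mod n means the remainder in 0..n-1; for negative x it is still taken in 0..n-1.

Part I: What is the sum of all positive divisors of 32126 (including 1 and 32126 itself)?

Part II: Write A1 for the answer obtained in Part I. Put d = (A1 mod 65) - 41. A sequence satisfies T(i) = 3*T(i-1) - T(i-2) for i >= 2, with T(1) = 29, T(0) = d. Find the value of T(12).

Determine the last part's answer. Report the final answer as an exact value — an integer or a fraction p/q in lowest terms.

1592626

Part I: 32126 = 2 * 16063; sigma = (1 + 2) * (1 + 16063) = 3 * 16064 = 48192; answer 48192
Part II: A1 = 48192; d = -14; T(2) = 3*(29) - 1*(-14) = 101; iterating: T(2)=101, T(3)=274, T(4)=721, T(5)=1889, T(6)=4946, T(7)=12949, T(8)=33901, T(9)=88754, T(10)=232361, T(11)=608329, T(12)=1592626; answer 1592626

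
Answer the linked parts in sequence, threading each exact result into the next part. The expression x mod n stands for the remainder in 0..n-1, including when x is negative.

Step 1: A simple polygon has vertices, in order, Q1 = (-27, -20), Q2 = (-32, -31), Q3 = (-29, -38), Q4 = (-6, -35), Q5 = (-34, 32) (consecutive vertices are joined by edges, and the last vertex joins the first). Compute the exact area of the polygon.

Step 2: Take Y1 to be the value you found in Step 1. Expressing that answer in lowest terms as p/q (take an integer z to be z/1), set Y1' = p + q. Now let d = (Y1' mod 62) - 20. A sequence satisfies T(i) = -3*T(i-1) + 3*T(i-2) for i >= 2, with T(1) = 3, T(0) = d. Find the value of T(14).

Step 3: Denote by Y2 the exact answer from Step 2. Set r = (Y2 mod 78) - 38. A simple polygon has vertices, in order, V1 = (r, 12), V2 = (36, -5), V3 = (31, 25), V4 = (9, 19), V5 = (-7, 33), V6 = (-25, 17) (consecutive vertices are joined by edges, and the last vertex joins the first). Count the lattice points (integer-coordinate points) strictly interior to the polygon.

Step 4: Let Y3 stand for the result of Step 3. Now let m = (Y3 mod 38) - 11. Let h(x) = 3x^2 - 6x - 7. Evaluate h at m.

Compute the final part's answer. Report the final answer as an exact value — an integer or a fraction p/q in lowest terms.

Step 1: cross terms: (-27*-31 - -32*-20)=197, (-32*-38 - -29*-31)=317, (-29*-35 - -6*-38)=787, (-6*32 - -34*-35)=-1382, (-34*-20 - -27*32)=1544; twice the area = |1463| = 1463; area = 1463/2; answer 1463/2
Step 2: Y1 = 1463/2; threaded value p + q = 1465; d = 19; T(2) = -3*(3) + 3*(19) = 48; iterating: T(2)=48, T(3)=-135, T(4)=549, T(5)=-2052, T(6)=7803, T(7)=-29565, T(8)=112104, T(9)=-425007, T(10)=1611333, T(11)=-6109020, T(12)=23161059, T(13)=-87810237, T(14)=332913888; answer 332913888
Step 3: Y2 = 332913888; r = 22; cross terms: (22*-5 - 36*12)=-542, (36*25 - 31*-5)=1055, (31*19 - 9*25)=364, (9*33 - -7*19)=430, (-7*17 - -25*33)=706, (-25*12 - 22*17)=-674; twice the area = |1339| = 1339; area = 1339/2; boundary points = 1 + 5 + 2 + 2 + 2 + 1 = 13; strictly interior points = area - boundary/2 + 1 = 664; answer 664
Step 4: Y3 = 664; m = 7; 3*(7)^2 - 6*(7)^1 - 7 = (147) + (-42) + (-7) = 98; answer 98

98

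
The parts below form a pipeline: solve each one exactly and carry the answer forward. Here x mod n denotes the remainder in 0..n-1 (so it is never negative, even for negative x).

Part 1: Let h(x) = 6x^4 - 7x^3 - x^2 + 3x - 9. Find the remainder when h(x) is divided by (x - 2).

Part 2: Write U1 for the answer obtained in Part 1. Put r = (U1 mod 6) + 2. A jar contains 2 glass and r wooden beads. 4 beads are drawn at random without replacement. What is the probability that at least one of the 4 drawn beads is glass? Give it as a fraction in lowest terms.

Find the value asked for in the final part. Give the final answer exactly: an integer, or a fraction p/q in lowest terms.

Part 1: remainder = value at the root: 6*(2)^4 - 7*(2)^3 - 1*(2)^2 + 3*(2)^1 - 9 = (96) + (-56) + (-4) + (6) + (-9) = 33; answer 33
Part 2: U1 = 33; r = 5; total draws C(7,4) = 35; complement C(5,4) = 5; favorable 35 - 5 = 30; P = 6/7; answer 6/7

6/7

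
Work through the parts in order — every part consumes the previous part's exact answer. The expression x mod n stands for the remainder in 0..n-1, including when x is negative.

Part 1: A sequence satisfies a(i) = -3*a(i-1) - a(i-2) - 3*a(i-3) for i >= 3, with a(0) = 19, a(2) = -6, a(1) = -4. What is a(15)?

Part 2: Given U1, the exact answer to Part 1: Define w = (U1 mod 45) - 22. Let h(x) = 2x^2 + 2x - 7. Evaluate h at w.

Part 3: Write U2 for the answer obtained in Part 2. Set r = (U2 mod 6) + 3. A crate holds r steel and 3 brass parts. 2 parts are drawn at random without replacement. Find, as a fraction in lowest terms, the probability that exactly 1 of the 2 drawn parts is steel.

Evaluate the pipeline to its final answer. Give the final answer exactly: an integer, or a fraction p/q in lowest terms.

24/55

Part 1: a(3) = -3*(-6) - 1*(-4) - 3*(19) = -35; iterating: a(3)=-35, a(4)=123, a(5)=-316, a(6)=930, a(7)=-2843, a(8)=8547, a(9)=-25588, a(10)=76746, a(11)=-230291, a(12)=690891, a(13)=-2072620, a(14)=6217842, a(15)=-18653579; answer -18653579
Part 2: U1 = -18653579; w = -21; 2*(-21)^2 + 2*(-21)^1 - 7 = (882) + (-42) + (-7) = 833; answer 833
Part 3: U2 = 833; r = 8; total draws C(11,2) = 55; favorable C(8,1)*C(3,1) = 24; P = 24/55; answer 24/55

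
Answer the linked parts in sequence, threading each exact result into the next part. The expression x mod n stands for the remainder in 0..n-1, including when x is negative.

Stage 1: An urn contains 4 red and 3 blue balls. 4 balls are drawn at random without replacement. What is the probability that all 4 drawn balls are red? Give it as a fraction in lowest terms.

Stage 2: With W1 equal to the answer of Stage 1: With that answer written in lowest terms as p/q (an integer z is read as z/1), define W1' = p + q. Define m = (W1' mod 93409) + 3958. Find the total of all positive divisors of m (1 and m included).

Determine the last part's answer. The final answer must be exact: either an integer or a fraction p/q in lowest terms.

Stage 1: total draws C(7,4) = 35; favorable C(4,4) = 1; P = 1/35; answer 1/35
Stage 2: W1 = 1/35; threaded value p + q = 36; m = 3994; 3994 = 2 * 1997; sigma = (1 + 2) * (1 + 1997) = 3 * 1998 = 5994; answer 5994

5994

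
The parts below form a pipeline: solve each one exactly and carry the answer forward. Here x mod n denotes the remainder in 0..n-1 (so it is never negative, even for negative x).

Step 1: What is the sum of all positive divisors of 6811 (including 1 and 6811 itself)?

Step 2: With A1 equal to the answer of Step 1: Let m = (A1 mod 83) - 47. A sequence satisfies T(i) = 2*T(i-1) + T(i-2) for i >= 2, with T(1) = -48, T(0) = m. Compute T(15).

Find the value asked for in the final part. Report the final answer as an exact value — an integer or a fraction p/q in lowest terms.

Step 1: 6811 = 7^2 * 139; sigma = (1 + 7 + 49) * (1 + 139) = 57 * 140 = 7980; answer 7980
Step 2: A1 = 7980; m = -35; T(2) = 2*(-48) + 1*(-35) = -131; iterating: T(2)=-131, T(3)=-310, T(4)=-751, T(5)=-1812, T(6)=-4375, T(7)=-10562, T(8)=-25499, T(9)=-61560, T(10)=-148619, T(11)=-358798, T(12)=-866215, T(13)=-2091228, T(14)=-5048671, T(15)=-12188570; answer -12188570

-12188570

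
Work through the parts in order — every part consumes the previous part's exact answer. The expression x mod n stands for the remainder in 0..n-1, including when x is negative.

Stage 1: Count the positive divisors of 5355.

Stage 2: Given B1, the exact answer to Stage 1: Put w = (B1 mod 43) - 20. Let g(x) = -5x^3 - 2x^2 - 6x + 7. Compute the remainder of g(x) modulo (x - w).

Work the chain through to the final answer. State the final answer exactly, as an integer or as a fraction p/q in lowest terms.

Stage 1: 5355 = 3^2 * 5 * 7 * 17; number of divisors = (2+1) * (1+1) * (1+1) * (1+1) = 24; answer 24
Stage 2: B1 = 24; w = 4; remainder = value at the root: -5*(4)^3 - 2*(4)^2 - 6*(4)^1 + 7 = (-320) + (-32) + (-24) + (7) = -369; answer -369

-369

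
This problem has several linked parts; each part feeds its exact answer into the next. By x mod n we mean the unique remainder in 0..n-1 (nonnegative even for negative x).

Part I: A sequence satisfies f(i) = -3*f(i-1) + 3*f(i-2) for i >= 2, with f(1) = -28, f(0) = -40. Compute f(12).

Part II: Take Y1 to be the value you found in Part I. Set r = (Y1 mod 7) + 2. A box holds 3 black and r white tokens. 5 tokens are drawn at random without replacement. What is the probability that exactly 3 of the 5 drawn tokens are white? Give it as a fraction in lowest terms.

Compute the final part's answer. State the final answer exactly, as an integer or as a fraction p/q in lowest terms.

4/11

Part I: f(2) = -3*(-28) + 3*(-40) = -36; iterating: f(2)=-36, f(3)=24, f(4)=-180, f(5)=612, f(6)=-2376, f(7)=8964, f(8)=-34020, f(9)=128952, f(10)=-488916, f(11)=1853604, f(12)=-7027560; answer -7027560
Part II: Y1 = -7027560; r = 8; total draws C(11,5) = 462; favorable C(8,3)*C(3,2) = 168; P = 4/11; answer 4/11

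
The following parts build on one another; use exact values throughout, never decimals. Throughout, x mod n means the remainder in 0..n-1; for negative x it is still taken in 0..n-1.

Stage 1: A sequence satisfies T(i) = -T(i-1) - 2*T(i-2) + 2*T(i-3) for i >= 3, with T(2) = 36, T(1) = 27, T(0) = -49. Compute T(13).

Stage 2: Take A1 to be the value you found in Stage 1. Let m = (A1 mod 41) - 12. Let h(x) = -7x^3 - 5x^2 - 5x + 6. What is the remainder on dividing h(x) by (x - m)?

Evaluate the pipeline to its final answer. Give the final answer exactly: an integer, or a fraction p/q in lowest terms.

Stage 1: T(3) = -1*(36) - 2*(27) + 2*(-49) = -188; iterating: T(3)=-188, T(4)=170, T(5)=278, T(6)=-994, T(7)=778, T(8)=1766, T(9)=-5310, T(10)=3334, T(11)=10818, T(12)=-28106, T(13)=13138; answer 13138
Stage 2: A1 = 13138; m = 6; remainder = value at the root: -7*(6)^3 - 5*(6)^2 - 5*(6)^1 + 6 = (-1512) + (-180) + (-30) + (6) = -1716; answer -1716

-1716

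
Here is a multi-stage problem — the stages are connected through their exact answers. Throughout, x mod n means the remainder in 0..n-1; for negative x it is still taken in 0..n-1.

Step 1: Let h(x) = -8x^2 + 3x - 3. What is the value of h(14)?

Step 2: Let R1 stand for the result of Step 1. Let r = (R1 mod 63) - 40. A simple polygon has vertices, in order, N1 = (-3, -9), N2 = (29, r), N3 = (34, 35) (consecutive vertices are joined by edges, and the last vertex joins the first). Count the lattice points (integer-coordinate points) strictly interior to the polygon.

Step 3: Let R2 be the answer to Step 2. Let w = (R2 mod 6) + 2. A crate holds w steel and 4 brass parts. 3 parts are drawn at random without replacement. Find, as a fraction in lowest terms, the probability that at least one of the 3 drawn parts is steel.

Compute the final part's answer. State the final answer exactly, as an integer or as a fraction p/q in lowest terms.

4/5

Step 1: -8*(14)^2 + 3*(14)^1 - 3 = (-1568) + (42) + (-3) = -1529; answer -1529
Step 2: R1 = -1529; r = 6; cross terms: (-3*6 - 29*-9)=243, (29*35 - 34*6)=811, (34*-9 - -3*35)=-201; twice the area = |853| = 853; area = 853/2; boundary points = 1 + 1 + 1 = 3; strictly interior points = area - boundary/2 + 1 = 426; answer 426
Step 3: R2 = 426; w = 2; total draws C(6,3) = 20; complement C(4,3) = 4; favorable 20 - 4 = 16; P = 4/5; answer 4/5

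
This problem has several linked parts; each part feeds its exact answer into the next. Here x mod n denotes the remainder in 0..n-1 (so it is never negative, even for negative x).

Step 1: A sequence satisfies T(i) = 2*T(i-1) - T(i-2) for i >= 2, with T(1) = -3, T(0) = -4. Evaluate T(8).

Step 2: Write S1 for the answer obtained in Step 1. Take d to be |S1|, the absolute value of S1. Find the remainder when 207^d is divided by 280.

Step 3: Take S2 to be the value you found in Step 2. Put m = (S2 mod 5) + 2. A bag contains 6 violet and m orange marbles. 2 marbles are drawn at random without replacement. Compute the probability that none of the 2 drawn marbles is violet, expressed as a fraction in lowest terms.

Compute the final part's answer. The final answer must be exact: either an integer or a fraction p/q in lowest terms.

Step 1: T(2) = 2*(-3) - 1*(-4) = -2; iterating: T(2)=-2, T(3)=-1, T(4)=0, T(5)=1, T(6)=2, T(7)=3, T(8)=4; answer 4
Step 2: S1 = 4; d = 4; squarings mod 280: 207^1=207, 207^2=9, 207^4=81; 207^4 = 207^4 = 81 (mod 280); answer 81
Step 3: S2 = 81; m = 3; total draws C(9,2) = 36; favorable C(3,2) = 3; P = 1/12; answer 1/12

1/12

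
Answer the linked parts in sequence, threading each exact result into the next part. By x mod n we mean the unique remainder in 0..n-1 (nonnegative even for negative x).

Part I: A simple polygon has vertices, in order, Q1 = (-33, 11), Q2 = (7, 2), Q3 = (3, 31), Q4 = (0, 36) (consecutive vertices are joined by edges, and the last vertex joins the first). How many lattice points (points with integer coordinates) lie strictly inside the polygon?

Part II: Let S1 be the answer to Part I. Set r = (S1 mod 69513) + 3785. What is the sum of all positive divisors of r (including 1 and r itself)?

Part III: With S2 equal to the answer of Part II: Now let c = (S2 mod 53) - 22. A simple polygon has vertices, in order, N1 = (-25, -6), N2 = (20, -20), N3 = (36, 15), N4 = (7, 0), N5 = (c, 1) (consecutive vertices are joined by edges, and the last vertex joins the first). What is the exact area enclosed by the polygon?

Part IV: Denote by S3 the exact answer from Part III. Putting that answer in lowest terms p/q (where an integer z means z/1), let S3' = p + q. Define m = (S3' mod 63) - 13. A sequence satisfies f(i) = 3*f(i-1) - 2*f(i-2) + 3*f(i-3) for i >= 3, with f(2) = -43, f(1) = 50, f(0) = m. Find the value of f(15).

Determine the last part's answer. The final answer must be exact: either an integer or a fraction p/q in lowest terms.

-3418990

Part I: cross terms: (-33*2 - 7*11)=-143, (7*31 - 3*2)=211, (3*36 - 0*31)=108, (0*11 - -33*36)=1188; twice the area = |1364| = 1364; area = 682; boundary points = 1 + 1 + 1 + 1 = 4; strictly interior points = area - boundary/2 + 1 = 681; answer 681
Part II: S1 = 681; r = 4466; 4466 = 2 * 7 * 11 * 29; sigma = (1 + 2) * (1 + 7) * (1 + 11) * (1 + 29) = 3 * 8 * 12 * 30 = 8640; answer 8640
Part III: S2 = 8640; c = -21; cross terms: (-25*-20 - 20*-6)=620, (20*15 - 36*-20)=1020, (36*0 - 7*15)=-105, (7*1 - -21*0)=7, (-21*-6 - -25*1)=151; twice the area = |1693| = 1693; area = 1693/2; answer 1693/2
Part IV: S3 = 1693/2; threaded value p + q = 1695; m = 44; f(3) = 3*(-43) - 2*(50) + 3*(44) = -97; iterating: f(3)=-97, f(4)=-55, f(5)=-100, f(6)=-481, f(7)=-1408, f(8)=-3562, f(9)=-9313, f(10)=-25039, f(11)=-67177, f(12)=-179392, f(13)=-478939, f(14)=-1279564, f(15)=-3418990; answer -3418990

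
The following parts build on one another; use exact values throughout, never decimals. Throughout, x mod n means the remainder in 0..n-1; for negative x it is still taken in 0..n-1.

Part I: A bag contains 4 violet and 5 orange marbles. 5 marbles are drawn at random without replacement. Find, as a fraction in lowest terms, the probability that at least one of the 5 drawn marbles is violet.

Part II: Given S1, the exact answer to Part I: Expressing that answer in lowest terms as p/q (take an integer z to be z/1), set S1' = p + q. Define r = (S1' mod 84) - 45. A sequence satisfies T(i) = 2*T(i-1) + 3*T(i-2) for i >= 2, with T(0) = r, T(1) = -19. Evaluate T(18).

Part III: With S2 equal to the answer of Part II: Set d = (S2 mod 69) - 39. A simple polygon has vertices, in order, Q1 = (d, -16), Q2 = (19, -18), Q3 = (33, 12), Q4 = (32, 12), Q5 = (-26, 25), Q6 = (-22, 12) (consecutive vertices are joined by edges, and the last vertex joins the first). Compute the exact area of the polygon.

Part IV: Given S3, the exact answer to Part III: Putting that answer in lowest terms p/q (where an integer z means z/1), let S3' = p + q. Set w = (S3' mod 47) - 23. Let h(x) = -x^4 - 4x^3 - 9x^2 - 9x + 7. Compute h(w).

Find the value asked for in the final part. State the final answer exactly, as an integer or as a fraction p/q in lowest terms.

Part I: total draws C(9,5) = 126; complement C(5,5) = 1; favorable 126 - 1 = 125; P = 125/126; answer 125/126
Part II: S1 = 125/126; threaded value p + q = 251; r = 38; T(2) = 2*(-19) + 3*(38) = 76; iterating: T(2)=76, T(3)=95, T(4)=418, T(5)=1121, T(6)=3496, T(7)=10355, T(8)=31198, T(9)=93461, T(10)=280516, T(11)=841415, T(12)=2524378, T(13)=7573001, T(14)=22719136, T(15)=68157275, T(16)=204471958, T(17)=613415741, T(18)=1840247356; answer 1840247356
Part III: S2 = 1840247356; d = -2; cross terms: (-2*-18 - 19*-16)=340, (19*12 - 33*-18)=822, (33*12 - 32*12)=12, (32*25 - -26*12)=1112, (-26*12 - -22*25)=238, (-22*-16 - -2*12)=376; twice the area = |2900| = 2900; area = 1450; answer 1450
Part IV: S3 = 1450; threaded value p + q = 1451; w = 18; -1*(18)^4 - 4*(18)^3 - 9*(18)^2 - 9*(18)^1 + 7 = (-104976) + (-23328) + (-2916) + (-162) + (7) = -131375; answer -131375

-131375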